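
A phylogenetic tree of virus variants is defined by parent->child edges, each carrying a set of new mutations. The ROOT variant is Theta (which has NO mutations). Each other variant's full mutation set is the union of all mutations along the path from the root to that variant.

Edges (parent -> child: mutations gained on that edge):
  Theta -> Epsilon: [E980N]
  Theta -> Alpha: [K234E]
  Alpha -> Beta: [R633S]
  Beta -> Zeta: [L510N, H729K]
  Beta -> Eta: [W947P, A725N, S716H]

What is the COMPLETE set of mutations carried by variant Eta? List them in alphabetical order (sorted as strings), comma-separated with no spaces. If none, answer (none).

Answer: A725N,K234E,R633S,S716H,W947P

Derivation:
At Theta: gained [] -> total []
At Alpha: gained ['K234E'] -> total ['K234E']
At Beta: gained ['R633S'] -> total ['K234E', 'R633S']
At Eta: gained ['W947P', 'A725N', 'S716H'] -> total ['A725N', 'K234E', 'R633S', 'S716H', 'W947P']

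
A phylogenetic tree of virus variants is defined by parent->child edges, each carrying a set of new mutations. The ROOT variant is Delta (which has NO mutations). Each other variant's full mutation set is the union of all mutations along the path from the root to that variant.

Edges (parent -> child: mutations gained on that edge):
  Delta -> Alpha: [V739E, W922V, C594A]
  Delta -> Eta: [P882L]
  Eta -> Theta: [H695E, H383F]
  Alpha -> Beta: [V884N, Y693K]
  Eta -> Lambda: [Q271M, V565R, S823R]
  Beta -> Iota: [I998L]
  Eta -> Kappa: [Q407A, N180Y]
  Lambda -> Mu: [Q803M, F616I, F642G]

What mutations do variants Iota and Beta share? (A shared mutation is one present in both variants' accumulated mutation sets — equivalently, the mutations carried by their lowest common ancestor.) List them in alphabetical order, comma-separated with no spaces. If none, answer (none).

Answer: C594A,V739E,V884N,W922V,Y693K

Derivation:
Accumulating mutations along path to Iota:
  At Delta: gained [] -> total []
  At Alpha: gained ['V739E', 'W922V', 'C594A'] -> total ['C594A', 'V739E', 'W922V']
  At Beta: gained ['V884N', 'Y693K'] -> total ['C594A', 'V739E', 'V884N', 'W922V', 'Y693K']
  At Iota: gained ['I998L'] -> total ['C594A', 'I998L', 'V739E', 'V884N', 'W922V', 'Y693K']
Mutations(Iota) = ['C594A', 'I998L', 'V739E', 'V884N', 'W922V', 'Y693K']
Accumulating mutations along path to Beta:
  At Delta: gained [] -> total []
  At Alpha: gained ['V739E', 'W922V', 'C594A'] -> total ['C594A', 'V739E', 'W922V']
  At Beta: gained ['V884N', 'Y693K'] -> total ['C594A', 'V739E', 'V884N', 'W922V', 'Y693K']
Mutations(Beta) = ['C594A', 'V739E', 'V884N', 'W922V', 'Y693K']
Intersection: ['C594A', 'I998L', 'V739E', 'V884N', 'W922V', 'Y693K'] ∩ ['C594A', 'V739E', 'V884N', 'W922V', 'Y693K'] = ['C594A', 'V739E', 'V884N', 'W922V', 'Y693K']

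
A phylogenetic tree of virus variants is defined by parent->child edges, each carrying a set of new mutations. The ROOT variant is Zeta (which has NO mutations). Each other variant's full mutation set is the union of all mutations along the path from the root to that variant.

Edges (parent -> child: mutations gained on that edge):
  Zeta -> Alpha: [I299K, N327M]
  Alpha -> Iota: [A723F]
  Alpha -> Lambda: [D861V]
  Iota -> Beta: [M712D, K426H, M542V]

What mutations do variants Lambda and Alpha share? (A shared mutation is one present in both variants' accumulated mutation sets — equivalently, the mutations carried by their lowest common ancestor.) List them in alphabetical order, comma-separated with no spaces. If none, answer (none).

Accumulating mutations along path to Lambda:
  At Zeta: gained [] -> total []
  At Alpha: gained ['I299K', 'N327M'] -> total ['I299K', 'N327M']
  At Lambda: gained ['D861V'] -> total ['D861V', 'I299K', 'N327M']
Mutations(Lambda) = ['D861V', 'I299K', 'N327M']
Accumulating mutations along path to Alpha:
  At Zeta: gained [] -> total []
  At Alpha: gained ['I299K', 'N327M'] -> total ['I299K', 'N327M']
Mutations(Alpha) = ['I299K', 'N327M']
Intersection: ['D861V', 'I299K', 'N327M'] ∩ ['I299K', 'N327M'] = ['I299K', 'N327M']

Answer: I299K,N327M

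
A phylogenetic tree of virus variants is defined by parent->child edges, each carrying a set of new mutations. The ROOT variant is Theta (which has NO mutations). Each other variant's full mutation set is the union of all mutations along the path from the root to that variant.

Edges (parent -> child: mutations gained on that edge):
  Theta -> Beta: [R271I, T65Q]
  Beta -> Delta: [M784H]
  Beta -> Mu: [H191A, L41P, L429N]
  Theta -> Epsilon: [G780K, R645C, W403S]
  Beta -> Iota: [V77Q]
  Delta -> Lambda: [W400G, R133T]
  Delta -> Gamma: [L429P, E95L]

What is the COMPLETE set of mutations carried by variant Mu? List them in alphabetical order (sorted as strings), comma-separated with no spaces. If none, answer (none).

Answer: H191A,L41P,L429N,R271I,T65Q

Derivation:
At Theta: gained [] -> total []
At Beta: gained ['R271I', 'T65Q'] -> total ['R271I', 'T65Q']
At Mu: gained ['H191A', 'L41P', 'L429N'] -> total ['H191A', 'L41P', 'L429N', 'R271I', 'T65Q']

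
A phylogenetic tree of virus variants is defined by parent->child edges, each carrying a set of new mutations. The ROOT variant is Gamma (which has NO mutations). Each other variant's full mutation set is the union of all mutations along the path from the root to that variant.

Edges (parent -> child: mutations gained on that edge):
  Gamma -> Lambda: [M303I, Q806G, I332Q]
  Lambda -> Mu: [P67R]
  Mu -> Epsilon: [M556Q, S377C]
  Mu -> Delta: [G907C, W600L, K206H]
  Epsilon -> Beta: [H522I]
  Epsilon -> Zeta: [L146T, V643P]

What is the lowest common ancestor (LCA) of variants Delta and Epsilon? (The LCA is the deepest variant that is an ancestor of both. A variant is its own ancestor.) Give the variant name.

Answer: Mu

Derivation:
Path from root to Delta: Gamma -> Lambda -> Mu -> Delta
  ancestors of Delta: {Gamma, Lambda, Mu, Delta}
Path from root to Epsilon: Gamma -> Lambda -> Mu -> Epsilon
  ancestors of Epsilon: {Gamma, Lambda, Mu, Epsilon}
Common ancestors: {Gamma, Lambda, Mu}
Walk up from Epsilon: Epsilon (not in ancestors of Delta), Mu (in ancestors of Delta), Lambda (in ancestors of Delta), Gamma (in ancestors of Delta)
Deepest common ancestor (LCA) = Mu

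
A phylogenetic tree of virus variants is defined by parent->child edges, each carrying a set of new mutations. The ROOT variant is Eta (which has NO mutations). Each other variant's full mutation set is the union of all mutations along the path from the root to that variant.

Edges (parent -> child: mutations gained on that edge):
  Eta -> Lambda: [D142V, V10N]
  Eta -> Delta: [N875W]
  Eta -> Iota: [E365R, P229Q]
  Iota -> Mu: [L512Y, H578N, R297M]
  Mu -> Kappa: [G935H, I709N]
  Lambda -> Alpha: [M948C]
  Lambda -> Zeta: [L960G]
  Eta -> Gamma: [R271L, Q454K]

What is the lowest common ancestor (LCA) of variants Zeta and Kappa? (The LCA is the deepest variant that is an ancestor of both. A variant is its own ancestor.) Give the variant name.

Path from root to Zeta: Eta -> Lambda -> Zeta
  ancestors of Zeta: {Eta, Lambda, Zeta}
Path from root to Kappa: Eta -> Iota -> Mu -> Kappa
  ancestors of Kappa: {Eta, Iota, Mu, Kappa}
Common ancestors: {Eta}
Walk up from Kappa: Kappa (not in ancestors of Zeta), Mu (not in ancestors of Zeta), Iota (not in ancestors of Zeta), Eta (in ancestors of Zeta)
Deepest common ancestor (LCA) = Eta

Answer: Eta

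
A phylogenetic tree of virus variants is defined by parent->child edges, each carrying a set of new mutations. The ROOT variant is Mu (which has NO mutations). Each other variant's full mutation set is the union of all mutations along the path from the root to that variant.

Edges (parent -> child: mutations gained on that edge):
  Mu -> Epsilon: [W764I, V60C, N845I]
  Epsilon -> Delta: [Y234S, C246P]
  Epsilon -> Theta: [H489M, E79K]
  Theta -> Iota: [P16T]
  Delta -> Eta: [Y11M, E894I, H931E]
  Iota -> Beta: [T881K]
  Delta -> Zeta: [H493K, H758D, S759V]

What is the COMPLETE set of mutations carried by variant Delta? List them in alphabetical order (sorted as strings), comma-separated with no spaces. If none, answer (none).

Answer: C246P,N845I,V60C,W764I,Y234S

Derivation:
At Mu: gained [] -> total []
At Epsilon: gained ['W764I', 'V60C', 'N845I'] -> total ['N845I', 'V60C', 'W764I']
At Delta: gained ['Y234S', 'C246P'] -> total ['C246P', 'N845I', 'V60C', 'W764I', 'Y234S']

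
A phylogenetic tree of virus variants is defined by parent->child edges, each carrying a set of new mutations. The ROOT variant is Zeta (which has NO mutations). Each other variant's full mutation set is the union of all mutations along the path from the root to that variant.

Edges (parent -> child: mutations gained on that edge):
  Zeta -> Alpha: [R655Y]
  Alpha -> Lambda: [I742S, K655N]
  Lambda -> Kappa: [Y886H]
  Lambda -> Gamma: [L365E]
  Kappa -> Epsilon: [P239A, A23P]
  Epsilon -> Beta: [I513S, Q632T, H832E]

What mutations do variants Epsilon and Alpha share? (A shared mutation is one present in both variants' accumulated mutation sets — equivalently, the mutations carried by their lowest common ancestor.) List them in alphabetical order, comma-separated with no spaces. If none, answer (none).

Answer: R655Y

Derivation:
Accumulating mutations along path to Epsilon:
  At Zeta: gained [] -> total []
  At Alpha: gained ['R655Y'] -> total ['R655Y']
  At Lambda: gained ['I742S', 'K655N'] -> total ['I742S', 'K655N', 'R655Y']
  At Kappa: gained ['Y886H'] -> total ['I742S', 'K655N', 'R655Y', 'Y886H']
  At Epsilon: gained ['P239A', 'A23P'] -> total ['A23P', 'I742S', 'K655N', 'P239A', 'R655Y', 'Y886H']
Mutations(Epsilon) = ['A23P', 'I742S', 'K655N', 'P239A', 'R655Y', 'Y886H']
Accumulating mutations along path to Alpha:
  At Zeta: gained [] -> total []
  At Alpha: gained ['R655Y'] -> total ['R655Y']
Mutations(Alpha) = ['R655Y']
Intersection: ['A23P', 'I742S', 'K655N', 'P239A', 'R655Y', 'Y886H'] ∩ ['R655Y'] = ['R655Y']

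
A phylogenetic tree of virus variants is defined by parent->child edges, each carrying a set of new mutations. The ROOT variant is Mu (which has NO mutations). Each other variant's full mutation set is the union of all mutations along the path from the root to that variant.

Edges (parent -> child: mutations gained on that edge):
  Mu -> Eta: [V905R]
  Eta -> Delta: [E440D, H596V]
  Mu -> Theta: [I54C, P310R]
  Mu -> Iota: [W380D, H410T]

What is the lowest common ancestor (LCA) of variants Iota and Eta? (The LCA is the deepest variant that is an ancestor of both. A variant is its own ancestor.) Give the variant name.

Path from root to Iota: Mu -> Iota
  ancestors of Iota: {Mu, Iota}
Path from root to Eta: Mu -> Eta
  ancestors of Eta: {Mu, Eta}
Common ancestors: {Mu}
Walk up from Eta: Eta (not in ancestors of Iota), Mu (in ancestors of Iota)
Deepest common ancestor (LCA) = Mu

Answer: Mu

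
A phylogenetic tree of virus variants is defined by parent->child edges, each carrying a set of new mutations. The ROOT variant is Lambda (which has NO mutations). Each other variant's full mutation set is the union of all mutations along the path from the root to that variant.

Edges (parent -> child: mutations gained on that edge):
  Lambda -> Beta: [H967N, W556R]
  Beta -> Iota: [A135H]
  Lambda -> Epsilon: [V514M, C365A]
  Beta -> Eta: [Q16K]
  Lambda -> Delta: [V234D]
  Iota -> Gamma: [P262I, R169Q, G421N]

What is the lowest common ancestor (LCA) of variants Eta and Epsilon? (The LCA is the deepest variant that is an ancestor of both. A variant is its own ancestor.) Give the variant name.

Answer: Lambda

Derivation:
Path from root to Eta: Lambda -> Beta -> Eta
  ancestors of Eta: {Lambda, Beta, Eta}
Path from root to Epsilon: Lambda -> Epsilon
  ancestors of Epsilon: {Lambda, Epsilon}
Common ancestors: {Lambda}
Walk up from Epsilon: Epsilon (not in ancestors of Eta), Lambda (in ancestors of Eta)
Deepest common ancestor (LCA) = Lambda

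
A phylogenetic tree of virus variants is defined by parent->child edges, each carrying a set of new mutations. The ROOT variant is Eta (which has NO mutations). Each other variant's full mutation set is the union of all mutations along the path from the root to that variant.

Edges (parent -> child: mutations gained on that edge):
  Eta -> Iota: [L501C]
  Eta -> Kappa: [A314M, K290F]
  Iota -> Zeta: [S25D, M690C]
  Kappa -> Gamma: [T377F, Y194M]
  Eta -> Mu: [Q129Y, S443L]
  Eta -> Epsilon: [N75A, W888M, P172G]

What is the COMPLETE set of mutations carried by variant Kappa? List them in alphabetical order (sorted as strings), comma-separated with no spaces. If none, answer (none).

Answer: A314M,K290F

Derivation:
At Eta: gained [] -> total []
At Kappa: gained ['A314M', 'K290F'] -> total ['A314M', 'K290F']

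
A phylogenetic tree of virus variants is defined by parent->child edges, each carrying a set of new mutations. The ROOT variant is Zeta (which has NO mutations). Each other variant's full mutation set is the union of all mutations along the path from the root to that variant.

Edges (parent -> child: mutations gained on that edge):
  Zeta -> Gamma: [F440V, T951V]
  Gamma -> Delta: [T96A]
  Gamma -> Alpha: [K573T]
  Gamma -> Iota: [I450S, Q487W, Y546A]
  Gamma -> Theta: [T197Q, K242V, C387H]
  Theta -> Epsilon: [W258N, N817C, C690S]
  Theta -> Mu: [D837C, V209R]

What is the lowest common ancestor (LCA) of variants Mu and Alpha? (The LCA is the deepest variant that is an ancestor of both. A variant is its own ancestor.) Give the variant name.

Path from root to Mu: Zeta -> Gamma -> Theta -> Mu
  ancestors of Mu: {Zeta, Gamma, Theta, Mu}
Path from root to Alpha: Zeta -> Gamma -> Alpha
  ancestors of Alpha: {Zeta, Gamma, Alpha}
Common ancestors: {Zeta, Gamma}
Walk up from Alpha: Alpha (not in ancestors of Mu), Gamma (in ancestors of Mu), Zeta (in ancestors of Mu)
Deepest common ancestor (LCA) = Gamma

Answer: Gamma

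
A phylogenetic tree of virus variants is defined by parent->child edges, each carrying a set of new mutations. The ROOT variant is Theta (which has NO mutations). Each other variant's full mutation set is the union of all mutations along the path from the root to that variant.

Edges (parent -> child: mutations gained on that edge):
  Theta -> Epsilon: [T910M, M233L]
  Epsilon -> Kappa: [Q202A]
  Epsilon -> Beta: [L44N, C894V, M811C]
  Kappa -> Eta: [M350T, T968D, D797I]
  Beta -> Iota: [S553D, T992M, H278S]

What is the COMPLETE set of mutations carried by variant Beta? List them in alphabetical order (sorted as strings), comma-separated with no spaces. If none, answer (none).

At Theta: gained [] -> total []
At Epsilon: gained ['T910M', 'M233L'] -> total ['M233L', 'T910M']
At Beta: gained ['L44N', 'C894V', 'M811C'] -> total ['C894V', 'L44N', 'M233L', 'M811C', 'T910M']

Answer: C894V,L44N,M233L,M811C,T910M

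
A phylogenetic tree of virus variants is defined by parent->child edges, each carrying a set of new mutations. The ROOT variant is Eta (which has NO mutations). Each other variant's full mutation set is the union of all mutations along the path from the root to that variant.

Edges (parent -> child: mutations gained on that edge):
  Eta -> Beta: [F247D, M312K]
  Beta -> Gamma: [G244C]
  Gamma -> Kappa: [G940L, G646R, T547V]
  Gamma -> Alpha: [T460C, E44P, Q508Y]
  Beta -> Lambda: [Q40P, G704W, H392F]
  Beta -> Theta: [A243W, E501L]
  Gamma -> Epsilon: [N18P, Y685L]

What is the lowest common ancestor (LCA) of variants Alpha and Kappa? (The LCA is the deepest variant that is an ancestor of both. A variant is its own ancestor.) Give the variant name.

Answer: Gamma

Derivation:
Path from root to Alpha: Eta -> Beta -> Gamma -> Alpha
  ancestors of Alpha: {Eta, Beta, Gamma, Alpha}
Path from root to Kappa: Eta -> Beta -> Gamma -> Kappa
  ancestors of Kappa: {Eta, Beta, Gamma, Kappa}
Common ancestors: {Eta, Beta, Gamma}
Walk up from Kappa: Kappa (not in ancestors of Alpha), Gamma (in ancestors of Alpha), Beta (in ancestors of Alpha), Eta (in ancestors of Alpha)
Deepest common ancestor (LCA) = Gamma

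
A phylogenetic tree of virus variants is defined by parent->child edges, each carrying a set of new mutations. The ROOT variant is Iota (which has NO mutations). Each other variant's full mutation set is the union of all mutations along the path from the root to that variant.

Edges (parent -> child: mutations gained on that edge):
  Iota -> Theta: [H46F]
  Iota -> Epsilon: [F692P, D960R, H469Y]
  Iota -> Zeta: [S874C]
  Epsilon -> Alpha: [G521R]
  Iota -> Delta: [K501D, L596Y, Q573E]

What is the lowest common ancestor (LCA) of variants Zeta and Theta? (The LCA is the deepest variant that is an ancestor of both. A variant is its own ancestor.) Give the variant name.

Answer: Iota

Derivation:
Path from root to Zeta: Iota -> Zeta
  ancestors of Zeta: {Iota, Zeta}
Path from root to Theta: Iota -> Theta
  ancestors of Theta: {Iota, Theta}
Common ancestors: {Iota}
Walk up from Theta: Theta (not in ancestors of Zeta), Iota (in ancestors of Zeta)
Deepest common ancestor (LCA) = Iota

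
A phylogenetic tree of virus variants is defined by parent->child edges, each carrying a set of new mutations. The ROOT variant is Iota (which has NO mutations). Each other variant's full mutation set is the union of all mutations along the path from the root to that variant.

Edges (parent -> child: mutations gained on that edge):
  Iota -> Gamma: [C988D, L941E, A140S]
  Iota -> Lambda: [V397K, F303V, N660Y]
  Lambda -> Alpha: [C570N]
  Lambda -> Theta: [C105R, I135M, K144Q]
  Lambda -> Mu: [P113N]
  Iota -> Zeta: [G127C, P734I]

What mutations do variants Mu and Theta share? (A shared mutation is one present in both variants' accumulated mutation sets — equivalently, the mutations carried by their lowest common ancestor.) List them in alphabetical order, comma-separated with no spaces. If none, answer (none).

Accumulating mutations along path to Mu:
  At Iota: gained [] -> total []
  At Lambda: gained ['V397K', 'F303V', 'N660Y'] -> total ['F303V', 'N660Y', 'V397K']
  At Mu: gained ['P113N'] -> total ['F303V', 'N660Y', 'P113N', 'V397K']
Mutations(Mu) = ['F303V', 'N660Y', 'P113N', 'V397K']
Accumulating mutations along path to Theta:
  At Iota: gained [] -> total []
  At Lambda: gained ['V397K', 'F303V', 'N660Y'] -> total ['F303V', 'N660Y', 'V397K']
  At Theta: gained ['C105R', 'I135M', 'K144Q'] -> total ['C105R', 'F303V', 'I135M', 'K144Q', 'N660Y', 'V397K']
Mutations(Theta) = ['C105R', 'F303V', 'I135M', 'K144Q', 'N660Y', 'V397K']
Intersection: ['F303V', 'N660Y', 'P113N', 'V397K'] ∩ ['C105R', 'F303V', 'I135M', 'K144Q', 'N660Y', 'V397K'] = ['F303V', 'N660Y', 'V397K']

Answer: F303V,N660Y,V397K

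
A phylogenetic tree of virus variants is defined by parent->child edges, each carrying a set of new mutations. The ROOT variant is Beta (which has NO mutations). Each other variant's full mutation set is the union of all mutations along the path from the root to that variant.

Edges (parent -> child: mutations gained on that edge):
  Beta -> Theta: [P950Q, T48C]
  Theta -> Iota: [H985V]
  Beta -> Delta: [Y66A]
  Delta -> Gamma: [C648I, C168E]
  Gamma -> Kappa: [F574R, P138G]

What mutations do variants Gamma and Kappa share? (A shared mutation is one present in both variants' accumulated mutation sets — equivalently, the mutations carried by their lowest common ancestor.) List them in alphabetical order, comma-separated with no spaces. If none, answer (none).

Accumulating mutations along path to Gamma:
  At Beta: gained [] -> total []
  At Delta: gained ['Y66A'] -> total ['Y66A']
  At Gamma: gained ['C648I', 'C168E'] -> total ['C168E', 'C648I', 'Y66A']
Mutations(Gamma) = ['C168E', 'C648I', 'Y66A']
Accumulating mutations along path to Kappa:
  At Beta: gained [] -> total []
  At Delta: gained ['Y66A'] -> total ['Y66A']
  At Gamma: gained ['C648I', 'C168E'] -> total ['C168E', 'C648I', 'Y66A']
  At Kappa: gained ['F574R', 'P138G'] -> total ['C168E', 'C648I', 'F574R', 'P138G', 'Y66A']
Mutations(Kappa) = ['C168E', 'C648I', 'F574R', 'P138G', 'Y66A']
Intersection: ['C168E', 'C648I', 'Y66A'] ∩ ['C168E', 'C648I', 'F574R', 'P138G', 'Y66A'] = ['C168E', 'C648I', 'Y66A']

Answer: C168E,C648I,Y66A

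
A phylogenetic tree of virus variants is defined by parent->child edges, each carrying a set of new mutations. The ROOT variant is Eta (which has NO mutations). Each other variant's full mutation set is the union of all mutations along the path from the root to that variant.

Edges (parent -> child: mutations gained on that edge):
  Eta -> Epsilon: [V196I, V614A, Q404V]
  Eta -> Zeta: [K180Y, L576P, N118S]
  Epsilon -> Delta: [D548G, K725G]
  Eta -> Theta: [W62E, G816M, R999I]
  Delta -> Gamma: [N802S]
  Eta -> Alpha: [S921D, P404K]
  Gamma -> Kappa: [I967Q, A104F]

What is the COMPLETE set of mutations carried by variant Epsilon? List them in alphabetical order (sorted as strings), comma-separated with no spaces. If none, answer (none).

At Eta: gained [] -> total []
At Epsilon: gained ['V196I', 'V614A', 'Q404V'] -> total ['Q404V', 'V196I', 'V614A']

Answer: Q404V,V196I,V614A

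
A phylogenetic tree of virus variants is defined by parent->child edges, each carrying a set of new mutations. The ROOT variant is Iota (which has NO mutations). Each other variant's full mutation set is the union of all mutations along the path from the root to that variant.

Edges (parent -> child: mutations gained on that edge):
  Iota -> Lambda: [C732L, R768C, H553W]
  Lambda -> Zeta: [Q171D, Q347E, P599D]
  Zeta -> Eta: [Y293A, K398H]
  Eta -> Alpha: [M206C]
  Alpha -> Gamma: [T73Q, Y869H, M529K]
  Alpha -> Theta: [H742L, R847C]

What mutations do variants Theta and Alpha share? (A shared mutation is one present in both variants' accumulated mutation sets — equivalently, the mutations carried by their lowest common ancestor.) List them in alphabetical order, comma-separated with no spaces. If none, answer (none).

Accumulating mutations along path to Theta:
  At Iota: gained [] -> total []
  At Lambda: gained ['C732L', 'R768C', 'H553W'] -> total ['C732L', 'H553W', 'R768C']
  At Zeta: gained ['Q171D', 'Q347E', 'P599D'] -> total ['C732L', 'H553W', 'P599D', 'Q171D', 'Q347E', 'R768C']
  At Eta: gained ['Y293A', 'K398H'] -> total ['C732L', 'H553W', 'K398H', 'P599D', 'Q171D', 'Q347E', 'R768C', 'Y293A']
  At Alpha: gained ['M206C'] -> total ['C732L', 'H553W', 'K398H', 'M206C', 'P599D', 'Q171D', 'Q347E', 'R768C', 'Y293A']
  At Theta: gained ['H742L', 'R847C'] -> total ['C732L', 'H553W', 'H742L', 'K398H', 'M206C', 'P599D', 'Q171D', 'Q347E', 'R768C', 'R847C', 'Y293A']
Mutations(Theta) = ['C732L', 'H553W', 'H742L', 'K398H', 'M206C', 'P599D', 'Q171D', 'Q347E', 'R768C', 'R847C', 'Y293A']
Accumulating mutations along path to Alpha:
  At Iota: gained [] -> total []
  At Lambda: gained ['C732L', 'R768C', 'H553W'] -> total ['C732L', 'H553W', 'R768C']
  At Zeta: gained ['Q171D', 'Q347E', 'P599D'] -> total ['C732L', 'H553W', 'P599D', 'Q171D', 'Q347E', 'R768C']
  At Eta: gained ['Y293A', 'K398H'] -> total ['C732L', 'H553W', 'K398H', 'P599D', 'Q171D', 'Q347E', 'R768C', 'Y293A']
  At Alpha: gained ['M206C'] -> total ['C732L', 'H553W', 'K398H', 'M206C', 'P599D', 'Q171D', 'Q347E', 'R768C', 'Y293A']
Mutations(Alpha) = ['C732L', 'H553W', 'K398H', 'M206C', 'P599D', 'Q171D', 'Q347E', 'R768C', 'Y293A']
Intersection: ['C732L', 'H553W', 'H742L', 'K398H', 'M206C', 'P599D', 'Q171D', 'Q347E', 'R768C', 'R847C', 'Y293A'] ∩ ['C732L', 'H553W', 'K398H', 'M206C', 'P599D', 'Q171D', 'Q347E', 'R768C', 'Y293A'] = ['C732L', 'H553W', 'K398H', 'M206C', 'P599D', 'Q171D', 'Q347E', 'R768C', 'Y293A']

Answer: C732L,H553W,K398H,M206C,P599D,Q171D,Q347E,R768C,Y293A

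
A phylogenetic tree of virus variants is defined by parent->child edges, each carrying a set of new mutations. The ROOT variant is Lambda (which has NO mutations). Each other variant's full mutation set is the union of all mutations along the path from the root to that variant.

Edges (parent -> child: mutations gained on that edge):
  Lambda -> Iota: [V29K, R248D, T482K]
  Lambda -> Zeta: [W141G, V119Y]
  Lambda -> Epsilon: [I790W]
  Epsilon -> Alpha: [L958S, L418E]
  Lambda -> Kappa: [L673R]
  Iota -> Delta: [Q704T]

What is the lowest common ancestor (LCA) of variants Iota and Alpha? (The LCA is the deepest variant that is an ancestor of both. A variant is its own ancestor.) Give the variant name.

Answer: Lambda

Derivation:
Path from root to Iota: Lambda -> Iota
  ancestors of Iota: {Lambda, Iota}
Path from root to Alpha: Lambda -> Epsilon -> Alpha
  ancestors of Alpha: {Lambda, Epsilon, Alpha}
Common ancestors: {Lambda}
Walk up from Alpha: Alpha (not in ancestors of Iota), Epsilon (not in ancestors of Iota), Lambda (in ancestors of Iota)
Deepest common ancestor (LCA) = Lambda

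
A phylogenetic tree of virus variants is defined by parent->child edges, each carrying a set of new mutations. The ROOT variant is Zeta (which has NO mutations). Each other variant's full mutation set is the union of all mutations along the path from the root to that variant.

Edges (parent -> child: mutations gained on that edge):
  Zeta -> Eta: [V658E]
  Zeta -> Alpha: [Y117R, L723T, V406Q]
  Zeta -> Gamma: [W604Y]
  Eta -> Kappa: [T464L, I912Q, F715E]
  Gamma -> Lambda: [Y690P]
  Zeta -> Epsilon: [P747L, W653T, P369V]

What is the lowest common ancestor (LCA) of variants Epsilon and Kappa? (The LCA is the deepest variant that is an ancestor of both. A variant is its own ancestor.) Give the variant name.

Path from root to Epsilon: Zeta -> Epsilon
  ancestors of Epsilon: {Zeta, Epsilon}
Path from root to Kappa: Zeta -> Eta -> Kappa
  ancestors of Kappa: {Zeta, Eta, Kappa}
Common ancestors: {Zeta}
Walk up from Kappa: Kappa (not in ancestors of Epsilon), Eta (not in ancestors of Epsilon), Zeta (in ancestors of Epsilon)
Deepest common ancestor (LCA) = Zeta

Answer: Zeta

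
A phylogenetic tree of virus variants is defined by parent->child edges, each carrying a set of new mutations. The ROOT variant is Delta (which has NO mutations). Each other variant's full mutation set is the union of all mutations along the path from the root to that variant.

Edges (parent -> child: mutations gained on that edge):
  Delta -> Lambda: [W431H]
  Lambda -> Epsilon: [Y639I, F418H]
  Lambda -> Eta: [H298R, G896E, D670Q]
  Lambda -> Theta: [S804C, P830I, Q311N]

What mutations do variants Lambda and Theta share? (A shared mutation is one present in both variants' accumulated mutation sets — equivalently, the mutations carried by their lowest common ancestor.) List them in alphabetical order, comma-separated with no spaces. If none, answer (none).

Accumulating mutations along path to Lambda:
  At Delta: gained [] -> total []
  At Lambda: gained ['W431H'] -> total ['W431H']
Mutations(Lambda) = ['W431H']
Accumulating mutations along path to Theta:
  At Delta: gained [] -> total []
  At Lambda: gained ['W431H'] -> total ['W431H']
  At Theta: gained ['S804C', 'P830I', 'Q311N'] -> total ['P830I', 'Q311N', 'S804C', 'W431H']
Mutations(Theta) = ['P830I', 'Q311N', 'S804C', 'W431H']
Intersection: ['W431H'] ∩ ['P830I', 'Q311N', 'S804C', 'W431H'] = ['W431H']

Answer: W431H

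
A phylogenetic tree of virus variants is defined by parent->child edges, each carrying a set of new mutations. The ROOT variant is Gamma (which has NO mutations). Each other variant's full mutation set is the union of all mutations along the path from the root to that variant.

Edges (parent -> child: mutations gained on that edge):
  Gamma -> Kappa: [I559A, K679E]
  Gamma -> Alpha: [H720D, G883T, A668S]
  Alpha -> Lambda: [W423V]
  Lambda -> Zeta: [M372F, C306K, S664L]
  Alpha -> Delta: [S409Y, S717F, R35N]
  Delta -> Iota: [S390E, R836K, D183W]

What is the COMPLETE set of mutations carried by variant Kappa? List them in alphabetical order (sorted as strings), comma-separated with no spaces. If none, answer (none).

At Gamma: gained [] -> total []
At Kappa: gained ['I559A', 'K679E'] -> total ['I559A', 'K679E']

Answer: I559A,K679E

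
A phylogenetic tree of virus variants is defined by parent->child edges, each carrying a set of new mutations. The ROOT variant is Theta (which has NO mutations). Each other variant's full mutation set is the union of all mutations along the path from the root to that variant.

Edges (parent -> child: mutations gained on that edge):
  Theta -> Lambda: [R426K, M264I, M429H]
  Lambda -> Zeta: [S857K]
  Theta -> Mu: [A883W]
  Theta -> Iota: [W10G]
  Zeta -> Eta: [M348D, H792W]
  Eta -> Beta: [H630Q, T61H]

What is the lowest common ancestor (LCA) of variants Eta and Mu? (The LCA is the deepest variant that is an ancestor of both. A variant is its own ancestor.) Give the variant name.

Answer: Theta

Derivation:
Path from root to Eta: Theta -> Lambda -> Zeta -> Eta
  ancestors of Eta: {Theta, Lambda, Zeta, Eta}
Path from root to Mu: Theta -> Mu
  ancestors of Mu: {Theta, Mu}
Common ancestors: {Theta}
Walk up from Mu: Mu (not in ancestors of Eta), Theta (in ancestors of Eta)
Deepest common ancestor (LCA) = Theta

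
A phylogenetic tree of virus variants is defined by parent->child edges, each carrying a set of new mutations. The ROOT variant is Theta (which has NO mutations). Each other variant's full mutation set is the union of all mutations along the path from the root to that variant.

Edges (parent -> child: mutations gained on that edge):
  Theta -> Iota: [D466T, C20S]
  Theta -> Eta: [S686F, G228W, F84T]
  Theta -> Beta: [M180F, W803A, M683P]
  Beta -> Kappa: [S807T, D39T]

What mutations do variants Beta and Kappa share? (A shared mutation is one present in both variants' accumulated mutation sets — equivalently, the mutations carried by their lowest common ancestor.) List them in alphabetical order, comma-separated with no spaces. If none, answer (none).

Answer: M180F,M683P,W803A

Derivation:
Accumulating mutations along path to Beta:
  At Theta: gained [] -> total []
  At Beta: gained ['M180F', 'W803A', 'M683P'] -> total ['M180F', 'M683P', 'W803A']
Mutations(Beta) = ['M180F', 'M683P', 'W803A']
Accumulating mutations along path to Kappa:
  At Theta: gained [] -> total []
  At Beta: gained ['M180F', 'W803A', 'M683P'] -> total ['M180F', 'M683P', 'W803A']
  At Kappa: gained ['S807T', 'D39T'] -> total ['D39T', 'M180F', 'M683P', 'S807T', 'W803A']
Mutations(Kappa) = ['D39T', 'M180F', 'M683P', 'S807T', 'W803A']
Intersection: ['M180F', 'M683P', 'W803A'] ∩ ['D39T', 'M180F', 'M683P', 'S807T', 'W803A'] = ['M180F', 'M683P', 'W803A']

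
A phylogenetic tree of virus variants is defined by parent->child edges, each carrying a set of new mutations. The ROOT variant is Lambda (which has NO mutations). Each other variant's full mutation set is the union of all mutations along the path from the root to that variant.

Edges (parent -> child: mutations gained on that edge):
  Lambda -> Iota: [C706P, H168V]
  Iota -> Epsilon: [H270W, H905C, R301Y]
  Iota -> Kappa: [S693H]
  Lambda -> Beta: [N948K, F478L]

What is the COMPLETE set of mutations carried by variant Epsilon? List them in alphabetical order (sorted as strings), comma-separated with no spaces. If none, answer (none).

Answer: C706P,H168V,H270W,H905C,R301Y

Derivation:
At Lambda: gained [] -> total []
At Iota: gained ['C706P', 'H168V'] -> total ['C706P', 'H168V']
At Epsilon: gained ['H270W', 'H905C', 'R301Y'] -> total ['C706P', 'H168V', 'H270W', 'H905C', 'R301Y']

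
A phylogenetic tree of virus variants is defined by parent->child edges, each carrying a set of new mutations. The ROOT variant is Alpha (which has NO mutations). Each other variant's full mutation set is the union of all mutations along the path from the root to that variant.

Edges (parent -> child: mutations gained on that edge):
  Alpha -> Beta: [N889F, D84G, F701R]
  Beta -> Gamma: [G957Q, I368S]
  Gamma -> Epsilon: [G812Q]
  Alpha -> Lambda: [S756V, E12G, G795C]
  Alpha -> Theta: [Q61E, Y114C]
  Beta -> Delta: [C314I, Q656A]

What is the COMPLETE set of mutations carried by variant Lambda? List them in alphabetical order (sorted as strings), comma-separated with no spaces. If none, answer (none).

At Alpha: gained [] -> total []
At Lambda: gained ['S756V', 'E12G', 'G795C'] -> total ['E12G', 'G795C', 'S756V']

Answer: E12G,G795C,S756V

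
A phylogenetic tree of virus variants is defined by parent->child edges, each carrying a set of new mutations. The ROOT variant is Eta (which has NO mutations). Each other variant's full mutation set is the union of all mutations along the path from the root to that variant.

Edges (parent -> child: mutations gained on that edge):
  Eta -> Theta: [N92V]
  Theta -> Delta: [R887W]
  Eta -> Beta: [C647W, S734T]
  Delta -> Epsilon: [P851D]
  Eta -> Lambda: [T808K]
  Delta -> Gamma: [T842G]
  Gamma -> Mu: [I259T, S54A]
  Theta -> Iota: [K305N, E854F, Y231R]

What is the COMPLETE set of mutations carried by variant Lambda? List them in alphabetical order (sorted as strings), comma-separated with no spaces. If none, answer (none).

Answer: T808K

Derivation:
At Eta: gained [] -> total []
At Lambda: gained ['T808K'] -> total ['T808K']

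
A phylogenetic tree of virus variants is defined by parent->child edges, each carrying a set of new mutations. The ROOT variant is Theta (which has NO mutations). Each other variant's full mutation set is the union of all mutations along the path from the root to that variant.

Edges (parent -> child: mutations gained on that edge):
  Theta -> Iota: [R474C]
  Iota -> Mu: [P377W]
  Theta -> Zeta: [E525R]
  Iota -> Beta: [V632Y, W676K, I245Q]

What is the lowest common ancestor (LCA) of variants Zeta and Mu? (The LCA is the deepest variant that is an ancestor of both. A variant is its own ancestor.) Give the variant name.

Answer: Theta

Derivation:
Path from root to Zeta: Theta -> Zeta
  ancestors of Zeta: {Theta, Zeta}
Path from root to Mu: Theta -> Iota -> Mu
  ancestors of Mu: {Theta, Iota, Mu}
Common ancestors: {Theta}
Walk up from Mu: Mu (not in ancestors of Zeta), Iota (not in ancestors of Zeta), Theta (in ancestors of Zeta)
Deepest common ancestor (LCA) = Theta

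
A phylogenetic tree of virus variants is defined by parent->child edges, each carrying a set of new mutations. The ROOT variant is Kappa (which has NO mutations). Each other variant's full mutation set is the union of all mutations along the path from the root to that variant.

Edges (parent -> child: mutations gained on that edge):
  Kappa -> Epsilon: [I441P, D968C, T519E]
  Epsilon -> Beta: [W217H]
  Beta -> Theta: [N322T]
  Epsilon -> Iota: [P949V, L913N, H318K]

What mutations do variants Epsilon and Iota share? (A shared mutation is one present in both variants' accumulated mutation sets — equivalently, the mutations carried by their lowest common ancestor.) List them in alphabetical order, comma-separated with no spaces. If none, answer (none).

Accumulating mutations along path to Epsilon:
  At Kappa: gained [] -> total []
  At Epsilon: gained ['I441P', 'D968C', 'T519E'] -> total ['D968C', 'I441P', 'T519E']
Mutations(Epsilon) = ['D968C', 'I441P', 'T519E']
Accumulating mutations along path to Iota:
  At Kappa: gained [] -> total []
  At Epsilon: gained ['I441P', 'D968C', 'T519E'] -> total ['D968C', 'I441P', 'T519E']
  At Iota: gained ['P949V', 'L913N', 'H318K'] -> total ['D968C', 'H318K', 'I441P', 'L913N', 'P949V', 'T519E']
Mutations(Iota) = ['D968C', 'H318K', 'I441P', 'L913N', 'P949V', 'T519E']
Intersection: ['D968C', 'I441P', 'T519E'] ∩ ['D968C', 'H318K', 'I441P', 'L913N', 'P949V', 'T519E'] = ['D968C', 'I441P', 'T519E']

Answer: D968C,I441P,T519E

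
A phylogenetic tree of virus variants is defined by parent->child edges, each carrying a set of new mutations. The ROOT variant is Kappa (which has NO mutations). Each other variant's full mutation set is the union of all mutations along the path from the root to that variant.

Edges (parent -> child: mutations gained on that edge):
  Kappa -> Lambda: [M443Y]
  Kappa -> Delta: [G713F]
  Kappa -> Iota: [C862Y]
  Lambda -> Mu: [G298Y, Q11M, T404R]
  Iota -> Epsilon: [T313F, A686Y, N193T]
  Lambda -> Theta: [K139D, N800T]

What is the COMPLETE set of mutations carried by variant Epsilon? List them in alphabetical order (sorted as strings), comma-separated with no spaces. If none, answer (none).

At Kappa: gained [] -> total []
At Iota: gained ['C862Y'] -> total ['C862Y']
At Epsilon: gained ['T313F', 'A686Y', 'N193T'] -> total ['A686Y', 'C862Y', 'N193T', 'T313F']

Answer: A686Y,C862Y,N193T,T313F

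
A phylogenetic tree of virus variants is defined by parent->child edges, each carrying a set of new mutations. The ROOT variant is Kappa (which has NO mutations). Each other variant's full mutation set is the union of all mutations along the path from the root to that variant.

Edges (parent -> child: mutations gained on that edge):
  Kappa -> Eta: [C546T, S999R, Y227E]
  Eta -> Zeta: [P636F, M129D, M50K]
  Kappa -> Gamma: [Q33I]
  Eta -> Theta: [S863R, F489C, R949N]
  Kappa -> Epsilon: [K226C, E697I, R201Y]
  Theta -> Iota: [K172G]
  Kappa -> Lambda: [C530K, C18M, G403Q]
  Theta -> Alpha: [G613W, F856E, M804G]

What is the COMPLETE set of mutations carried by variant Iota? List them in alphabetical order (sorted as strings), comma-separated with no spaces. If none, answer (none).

At Kappa: gained [] -> total []
At Eta: gained ['C546T', 'S999R', 'Y227E'] -> total ['C546T', 'S999R', 'Y227E']
At Theta: gained ['S863R', 'F489C', 'R949N'] -> total ['C546T', 'F489C', 'R949N', 'S863R', 'S999R', 'Y227E']
At Iota: gained ['K172G'] -> total ['C546T', 'F489C', 'K172G', 'R949N', 'S863R', 'S999R', 'Y227E']

Answer: C546T,F489C,K172G,R949N,S863R,S999R,Y227E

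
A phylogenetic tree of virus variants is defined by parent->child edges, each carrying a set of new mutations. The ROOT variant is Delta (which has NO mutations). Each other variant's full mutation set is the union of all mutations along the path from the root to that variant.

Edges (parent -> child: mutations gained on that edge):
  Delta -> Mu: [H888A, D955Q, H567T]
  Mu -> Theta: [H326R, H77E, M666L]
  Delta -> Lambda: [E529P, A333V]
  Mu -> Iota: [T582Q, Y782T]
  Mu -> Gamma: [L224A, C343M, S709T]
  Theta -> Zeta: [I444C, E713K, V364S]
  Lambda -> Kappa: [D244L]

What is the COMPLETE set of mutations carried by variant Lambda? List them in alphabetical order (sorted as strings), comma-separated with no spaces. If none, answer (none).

Answer: A333V,E529P

Derivation:
At Delta: gained [] -> total []
At Lambda: gained ['E529P', 'A333V'] -> total ['A333V', 'E529P']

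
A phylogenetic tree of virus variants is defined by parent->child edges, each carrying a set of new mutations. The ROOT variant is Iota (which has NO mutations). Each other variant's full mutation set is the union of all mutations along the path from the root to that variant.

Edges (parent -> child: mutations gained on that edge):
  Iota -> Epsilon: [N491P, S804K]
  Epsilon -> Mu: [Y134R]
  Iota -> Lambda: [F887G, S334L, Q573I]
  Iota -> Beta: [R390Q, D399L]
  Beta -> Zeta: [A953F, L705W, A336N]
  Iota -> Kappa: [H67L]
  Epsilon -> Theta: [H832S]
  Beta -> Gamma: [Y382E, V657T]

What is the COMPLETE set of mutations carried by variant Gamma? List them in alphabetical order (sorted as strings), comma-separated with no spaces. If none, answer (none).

At Iota: gained [] -> total []
At Beta: gained ['R390Q', 'D399L'] -> total ['D399L', 'R390Q']
At Gamma: gained ['Y382E', 'V657T'] -> total ['D399L', 'R390Q', 'V657T', 'Y382E']

Answer: D399L,R390Q,V657T,Y382E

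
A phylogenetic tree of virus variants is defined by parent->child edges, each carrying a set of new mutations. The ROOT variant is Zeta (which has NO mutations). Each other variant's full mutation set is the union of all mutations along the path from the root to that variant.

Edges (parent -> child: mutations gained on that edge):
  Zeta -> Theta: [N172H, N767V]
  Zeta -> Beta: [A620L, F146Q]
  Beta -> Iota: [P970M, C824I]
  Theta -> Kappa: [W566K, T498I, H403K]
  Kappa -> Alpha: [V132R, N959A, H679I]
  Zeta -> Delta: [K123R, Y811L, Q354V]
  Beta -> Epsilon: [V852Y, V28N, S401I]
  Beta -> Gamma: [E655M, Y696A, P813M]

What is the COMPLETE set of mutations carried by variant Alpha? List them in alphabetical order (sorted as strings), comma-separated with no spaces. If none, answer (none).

At Zeta: gained [] -> total []
At Theta: gained ['N172H', 'N767V'] -> total ['N172H', 'N767V']
At Kappa: gained ['W566K', 'T498I', 'H403K'] -> total ['H403K', 'N172H', 'N767V', 'T498I', 'W566K']
At Alpha: gained ['V132R', 'N959A', 'H679I'] -> total ['H403K', 'H679I', 'N172H', 'N767V', 'N959A', 'T498I', 'V132R', 'W566K']

Answer: H403K,H679I,N172H,N767V,N959A,T498I,V132R,W566K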